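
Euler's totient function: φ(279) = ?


Factor n: 279 = 3^2 × 31
φ(n) = n · ∏(1 - 1/p) over distinct primes p | n
φ(279) = 279 · (1 - 1/3) · (1 - 1/31) = 180

φ(279) = 180


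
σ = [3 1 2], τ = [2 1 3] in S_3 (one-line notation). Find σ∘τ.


σ∘τ: apply τ first, then σ
1 →τ 2 →σ 1
2 →τ 1 →σ 3
3 →τ 3 →σ 2

σ∘τ = [1 3 2]


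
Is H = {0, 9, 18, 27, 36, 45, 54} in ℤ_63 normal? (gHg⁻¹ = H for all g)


H = {0, 9, 18, 27, 36, 45, 54} in ℤ_63
ℤ_63 is abelian; every subgroup of an abelian group is normal

Yes, normal subgroup


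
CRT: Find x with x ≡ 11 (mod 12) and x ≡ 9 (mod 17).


m₁ = 12, m₂ = 17, gcd = 1, so CRT applies. M = m₁·m₂ = 204
Let M₁ = M/m₁ = 17, M₂ = M/m₂ = 12
Find y₁ ≡ M₁⁻¹ (mod m₁): 17⁻¹ ≡ 5 (mod 12)
Find y₂ ≡ M₂⁻¹ (mod m₂): 12⁻¹ ≡ 10 (mod 17)
x = a₁·M₁·y₁ + a₂·M₂·y₂ = 11·17·5 + 9·12·10 = 2015
Reduce mod 204: x ≡ 179
Check: 179 mod 12 = 11 ✓, 179 mod 17 = 9 ✓

x ≡ 179 (mod 204)


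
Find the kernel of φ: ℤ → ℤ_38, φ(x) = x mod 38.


Kernel = preimage of identity
ker(φ) = {x ∈ ℤ : x ≡ 0 (mod 38)} = 38ℤ = {0, ±38, ±76, ...}

ker(φ) = 38ℤ


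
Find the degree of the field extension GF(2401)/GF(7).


GF(2401) = GF(7^4), so the extension degree is 4

[GF(2401)/GF(7)] = 4


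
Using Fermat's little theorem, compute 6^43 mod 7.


Fermat's little theorem: if p is prime and gcd(a,p)=1, then a^(p-1) ≡ 1 (mod p)
p = 7 is prime, gcd(6,7) = 1
Reduce exponent: 43 mod 6 = 1
So 6^43 ≡ 6^1 (mod 7)
6^1 mod 7 = 6

6^43 ≡ 6 (mod 7)


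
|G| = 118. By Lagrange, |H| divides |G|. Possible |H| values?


Lagrange's theorem: |H| divides |G|
|G| = 118
Divisors of 118: 1, 2, 59, 118

Possible subgroup orders: {1, 2, 59, 118}


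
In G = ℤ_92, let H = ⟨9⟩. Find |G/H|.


|⟨9⟩| = n / gcd(9, 92) = 92 / 1 = 92
H is normal (ℤ_92 is abelian).
|G/H| = |G| / |H| = 92 / 92 = 1

|G/H| = 1


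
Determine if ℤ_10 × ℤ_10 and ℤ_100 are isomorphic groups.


Comparing ℤ_10 × ℤ_10 and ℤ_100:
gcd(10,10) = 10 ≠ 1. Max element order in ℤ_10×ℤ_10 is lcm(10,10) = 10 < 100, so it has no element of order 100

No, ℤ_10 × ℤ_10 ≇ ℤ_100


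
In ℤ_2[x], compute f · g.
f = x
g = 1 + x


Expand and collect like terms; reduce coefficients mod 2:
x^0: 0·1 = 0 ≡ 0 (mod 2)
x^1: 0·1 + 1·1 = 1 ≡ 1 (mod 2)
x^2: 1·1 = 1 ≡ 1 (mod 2)
Result: x + x^2

f · g = x + x^2


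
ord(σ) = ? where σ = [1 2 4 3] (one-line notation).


Cycle decomposition: (3 4)
Cycle lengths: 2
Order = lcm(2) = 2

ord(σ) = 2


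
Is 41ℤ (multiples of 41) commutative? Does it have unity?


41ℤ is a commutative ring under +,× but has no multiplicative identity (1 ∉ 41ℤ); it has no zero divisors, but without unity it is not an integral domain
Commutative: Yes
Integral domain: No
Has unity: No

41ℤ (multiples of 41): Commutative=Yes, Unity=No


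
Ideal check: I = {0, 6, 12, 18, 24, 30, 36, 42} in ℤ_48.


Check ideal conditions for I = {0, 6, 12, 18, 24, 30, 36, 42} in ℤ_48:
(1) I is an additive subgroup? Yes
(2) For r ∈ ℤ_48 and a ∈ I: r·a ∈ I? Yes

Yes, I is an ideal of ℤ_48


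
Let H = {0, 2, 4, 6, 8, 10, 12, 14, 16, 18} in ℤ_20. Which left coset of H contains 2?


2 + H = {2 + h (mod 20) : h ∈ H}
2+0=2, 2+2=4, 2+4=6, 2+6=8, 2+8=10, 2+10=12, 2+12=14, 2+14=16, 2+16=18, 2+18=0
2 + H = {0, 2, 4, 6, 8, 10, 12, 14, 16, 18} = 0 + H

2 + H = {0, 2, 4, 6, 8, 10, 12, 14, 16, 18}


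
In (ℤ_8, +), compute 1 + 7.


Operation: addition mod 8
1 + 7 = (a + b) mod 8 with a = 1, b = 7

1 + 7 = 0


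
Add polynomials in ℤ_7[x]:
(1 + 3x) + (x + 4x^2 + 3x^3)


Add coefficients mod 7:
x^0: 1 + 0 = 1 (mod 7)
x^1: 3 + 1 = 4 (mod 7)
x^2: 0 + 4 = 4 (mod 7)
x^3: 0 + 3 = 3 (mod 7)
Result: 1 + 4x + 4x^2 + 3x^3

f + g = 1 + 4x + 4x^2 + 3x^3


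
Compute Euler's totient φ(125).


Factor n: 125 = 5^3
φ(n) = n · ∏(1 - 1/p) over distinct primes p | n
φ(125) = 125 · (1 - 1/5) = 100

φ(125) = 100


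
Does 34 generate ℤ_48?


g generates ℤ_n iff gcd(g, n) = 1
gcd(34, 48) = 2
Since gcd = 2 ≠ 1, ⟨34⟩ has order 24 < 48, so 34 is not a generator.

No, 34 does not generate ℤ_48


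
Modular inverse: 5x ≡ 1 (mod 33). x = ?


Use the extended Euclidean algorithm to write 1 = 5·s + 33·t; then s mod 33 is the inverse.
Euclidean algorithm:
  5 = 0·33 + 5
  33 = 6·5 + 3
  5 = 1·3 + 2
  3 = 1·2 + 1
  2 = 2·1 + 0
gcd(5,33) = 1
Back-substitution gives: 5·(-13) + 33·(2) = 1
So 5⁻¹ ≡ -13 ≡ 20 (mod 33)
Check: 5 × 20 = 100 ≡ 1 (mod 33) ✓

5⁻¹ ≡ 20 (mod 33)


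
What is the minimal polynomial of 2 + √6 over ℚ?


Let α = 2 + √6. Then α - 2 = √6, so (α - 2)² = 6, giving α² - 4α - 2 = 0. Degree 2 and α ∉ ℚ, so this is the minimal polynomial.

Minimal polynomial: x² - 4x - 2


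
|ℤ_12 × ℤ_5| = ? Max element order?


|ℤ_12 × ℤ_5| = 12 × 5 = 60
Max element order = lcm(12,5) = 60
Cyclic? Yes (gcd=1)

|ℤ_12×ℤ_5| = 60, max element order = 60


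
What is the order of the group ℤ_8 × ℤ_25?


|A × B| = |A| · |B|
|ℤ_8 × ℤ_25| = 8 × 25 = 200

|ℤ_8 × ℤ_25| = 200


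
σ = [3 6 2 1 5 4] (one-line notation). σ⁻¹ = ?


To find σ⁻¹, swap domain and range:
σ(1) = 3 → σ⁻¹(3) = 1
σ(2) = 6 → σ⁻¹(6) = 2
σ(3) = 2 → σ⁻¹(2) = 3
σ(4) = 1 → σ⁻¹(1) = 4
σ(5) = 5 → σ⁻¹(5) = 5
σ(6) = 4 → σ⁻¹(4) = 6

σ⁻¹ = [4 3 1 6 5 2]


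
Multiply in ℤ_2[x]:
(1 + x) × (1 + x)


Expand and collect like terms; reduce coefficients mod 2:
x^0: 1·1 = 1 ≡ 1 (mod 2)
x^1: 1·1 + 1·1 = 2 ≡ 0 (mod 2)
x^2: 1·1 = 1 ≡ 1 (mod 2)
Result: 1 + x^2

f · g = 1 + x^2


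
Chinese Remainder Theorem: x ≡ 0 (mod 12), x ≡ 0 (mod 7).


m₁ = 12, m₂ = 7, gcd = 1, so CRT applies. M = m₁·m₂ = 84
Let M₁ = M/m₁ = 7, M₂ = M/m₂ = 12
Find y₁ ≡ M₁⁻¹ (mod m₁): 7⁻¹ ≡ 7 (mod 12)
Find y₂ ≡ M₂⁻¹ (mod m₂): 12⁻¹ ≡ 3 (mod 7)
x = a₁·M₁·y₁ + a₂·M₂·y₂ = 0·7·7 + 0·12·3 = 0
Reduce mod 84: x ≡ 0
Check: 0 mod 12 = 0 ✓, 0 mod 7 = 0 ✓

x ≡ 0 (mod 84)


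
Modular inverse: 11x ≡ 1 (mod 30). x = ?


Use the extended Euclidean algorithm to write 1 = 11·s + 30·t; then s mod 30 is the inverse.
Euclidean algorithm:
  11 = 0·30 + 11
  30 = 2·11 + 8
  11 = 1·8 + 3
  8 = 2·3 + 2
  3 = 1·2 + 1
  2 = 2·1 + 0
gcd(11,30) = 1
Back-substitution gives: 11·(11) + 30·(-4) = 1
So 11⁻¹ ≡ 11 ≡ 11 (mod 30)
Check: 11 × 11 = 121 ≡ 1 (mod 30) ✓

11⁻¹ ≡ 11 (mod 30)


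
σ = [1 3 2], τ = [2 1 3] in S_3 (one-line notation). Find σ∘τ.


σ∘τ: apply τ first, then σ
1 →τ 2 →σ 3
2 →τ 1 →σ 1
3 →τ 3 →σ 2

σ∘τ = [3 1 2]


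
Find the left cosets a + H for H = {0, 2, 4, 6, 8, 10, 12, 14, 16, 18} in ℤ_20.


H = {0, 2, 4, 6, 8, 10, 12, 14, 16, 18}, |H| = 10
Number of cosets = |G|/|H| = 20/10 = 2
0 + H = {0, 2, 4, 6, 8, 10, 12, 14, 16, 18}
1 + H = {1, 3, 5, 7, 9, 11, 13, 15, 17, 19}

Cosets: 0+H={0,2,4,6,8,10,12,14,16,18}; 1+H={1,3,5,7,9,11,13,15,17,19}


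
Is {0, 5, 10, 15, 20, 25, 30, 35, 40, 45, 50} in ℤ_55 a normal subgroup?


H = {0, 5, 10, 15, 20, 25, 30, 35, 40, 45, 50} in ℤ_55
ℤ_55 is abelian; every subgroup of an abelian group is normal

Yes, normal subgroup


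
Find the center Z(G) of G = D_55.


Z(G) = {g ∈ G | gx = xg for all x ∈ G}
For odd n, Z(D_n) = {e}: no nontrivial rotation commutes with all reflections

Z(D_55) = {e}


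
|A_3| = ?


|A_n| = n!/2 (even permutations)
|A_3| = 3!/2 = 6/2 = 3

|A_3| = 3


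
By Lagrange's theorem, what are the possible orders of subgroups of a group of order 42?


Lagrange's theorem: |H| divides |G|
|G| = 42
Divisors of 42: 1, 2, 3, 6, 7, 14, 21, 42

Possible subgroup orders: {1, 2, 3, 6, 7, 14, 21, 42}


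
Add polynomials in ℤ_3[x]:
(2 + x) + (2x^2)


Add coefficients mod 3:
x^0: 2 + 0 = 2 (mod 3)
x^1: 1 + 0 = 1 (mod 3)
x^2: 0 + 2 = 2 (mod 3)
Result: 2 + x + 2x^2

f + g = 2 + x + 2x^2


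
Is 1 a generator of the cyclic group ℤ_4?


g generates ℤ_n iff gcd(g, n) = 1
gcd(1, 4) = 1
Since gcd = 1, 1 is a generator.

Yes, 1 generates ℤ_4


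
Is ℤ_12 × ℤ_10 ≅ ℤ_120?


Comparing ℤ_12 × ℤ_10 and ℤ_120:
gcd(12,10) = 2 ≠ 1. Max element order in ℤ_12×ℤ_10 is lcm(12,10) = 60 < 120, so it has no element of order 120

No, ℤ_12 × ℤ_10 ≇ ℤ_120


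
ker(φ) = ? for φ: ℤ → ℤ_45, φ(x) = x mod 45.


Kernel = preimage of identity
ker(φ) = {x ∈ ℤ : x ≡ 0 (mod 45)} = 45ℤ = {0, ±45, ±90, ...}

ker(φ) = 45ℤ


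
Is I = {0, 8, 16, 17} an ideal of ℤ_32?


Check ideal conditions for I = {0, 8, 16, 17} in ℤ_32:
(1) I is an additive subgroup? No
(2) For r ∈ ℤ_32 and a ∈ I: r·a ∈ I? No  [counterexample: r=2, a=17, r·a mod 32 = 2 ∉ I]

No, I is not an ideal of ℤ_32


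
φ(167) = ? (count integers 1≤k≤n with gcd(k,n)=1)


Factor n: 167 = 167
φ(n) = n · ∏(1 - 1/p) over distinct primes p | n
φ(167) = 167 · (1 - 1/167) = 166

φ(167) = 166


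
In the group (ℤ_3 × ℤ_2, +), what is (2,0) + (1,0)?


Operation: componentwise addition mod (3, 2)
(2,0) + (1,0) = ((a₁+b₁) mod 3, (a₂+b₂) mod 2) with a = (2,0), b = (1,0)

(2,0) + (1,0) = (0,0)


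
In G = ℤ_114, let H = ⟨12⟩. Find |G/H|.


|⟨12⟩| = n / gcd(12, 114) = 114 / 6 = 19
H is normal (ℤ_114 is abelian).
|G/H| = |G| / |H| = 114 / 19 = 6

|G/H| = 6


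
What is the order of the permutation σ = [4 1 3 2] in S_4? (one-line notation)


Cycle decomposition: (1 4 2)
Cycle lengths: 3
Order = lcm(3) = 3

ord(σ) = 3


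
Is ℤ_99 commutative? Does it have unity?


ℤ_99 is a commutative ring with unity 1; 99 = 3×33 is composite, so 3·33 ≡ 0 gives zero divisors (not an integral domain)
Commutative: Yes
Integral domain: No
Has unity: Yes

ℤ_99: Commutative=Yes, Unity=Yes


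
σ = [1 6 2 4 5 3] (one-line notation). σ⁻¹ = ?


To find σ⁻¹, swap domain and range:
σ(1) = 1 → σ⁻¹(1) = 1
σ(2) = 6 → σ⁻¹(6) = 2
σ(3) = 2 → σ⁻¹(2) = 3
σ(4) = 4 → σ⁻¹(4) = 4
σ(5) = 5 → σ⁻¹(5) = 5
σ(6) = 3 → σ⁻¹(3) = 6

σ⁻¹ = [1 3 6 4 5 2]


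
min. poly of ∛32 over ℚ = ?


∛32 satisfies x³ - 32 = 0, irreducible over ℚ (no rational root; 32 is not a perfect cube)

Minimal polynomial: x³ - 32


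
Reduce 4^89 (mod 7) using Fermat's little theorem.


Fermat's little theorem: if p is prime and gcd(a,p)=1, then a^(p-1) ≡ 1 (mod p)
p = 7 is prime, gcd(4,7) = 1
Reduce exponent: 89 mod 6 = 5
So 4^89 ≡ 4^5 (mod 7)
4^5 mod 7 = 2

4^89 ≡ 2 (mod 7)


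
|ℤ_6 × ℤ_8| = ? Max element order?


|ℤ_6 × ℤ_8| = 6 × 8 = 48
Max element order = lcm(6,8) = 24
Cyclic? No (gcd=2)

|ℤ_6×ℤ_8| = 48, max element order = 24


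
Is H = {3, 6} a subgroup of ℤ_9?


Subgroup test for H = {3, 6} in (ℤ_9, +):
(1) 0 ∈ H? No
(2) Closure: for all a,b ∈ H, (a+b) mod 9 ∈ H? No  [counterexample: 3 + 6 = 0 ∉ H]
(3) Inverses: for all a ∈ H, -a mod 9 ∈ H? Yes

No, H is not a subgroup of ℤ_9


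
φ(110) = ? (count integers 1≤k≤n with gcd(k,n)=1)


Factor n: 110 = 2 × 5 × 11
φ(n) = n · ∏(1 - 1/p) over distinct primes p | n
φ(110) = 110 · (1 - 1/2) · (1 - 1/5) · (1 - 1/11) = 40

φ(110) = 40


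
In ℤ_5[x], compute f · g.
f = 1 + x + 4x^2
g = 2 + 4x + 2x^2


Expand and collect like terms; reduce coefficients mod 5:
x^0: 1·2 = 2 ≡ 2 (mod 5)
x^1: 1·4 + 1·2 = 6 ≡ 1 (mod 5)
x^2: 1·2 + 1·4 + 4·2 = 14 ≡ 4 (mod 5)
x^3: 1·2 + 4·4 = 18 ≡ 3 (mod 5)
x^4: 4·2 = 8 ≡ 3 (mod 5)
Result: 2 + x + 4x^2 + 3x^3 + 3x^4

f · g = 2 + x + 4x^2 + 3x^3 + 3x^4


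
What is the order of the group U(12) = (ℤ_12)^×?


U(n) is the group of units mod n; |U(n)| = φ(n)
|U(12)| = φ(12) = 4

|U(12) = (ℤ_12)^×| = 4


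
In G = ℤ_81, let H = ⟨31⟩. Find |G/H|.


|⟨31⟩| = n / gcd(31, 81) = 81 / 1 = 81
H is normal (ℤ_81 is abelian).
|G/H| = |G| / |H| = 81 / 81 = 1

|G/H| = 1


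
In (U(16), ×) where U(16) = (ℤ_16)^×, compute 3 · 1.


Operation: multiplication mod 16
3 · 1 = (a × b) mod 16 with a = 3, b = 1

3 · 1 = 3


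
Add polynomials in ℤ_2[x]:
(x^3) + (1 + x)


Add coefficients mod 2:
x^0: 0 + 1 = 1 (mod 2)
x^1: 0 + 1 = 1 (mod 2)
x^2: 0 + 0 = 0 (mod 2)
x^3: 1 + 0 = 1 (mod 2)
Result: 1 + x + x^3

f + g = 1 + x + x^3


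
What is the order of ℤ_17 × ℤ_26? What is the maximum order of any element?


|ℤ_17 × ℤ_26| = 17 × 26 = 442
Max element order = lcm(17,26) = 442
Cyclic? Yes (gcd=1)

|ℤ_17×ℤ_26| = 442, max element order = 442


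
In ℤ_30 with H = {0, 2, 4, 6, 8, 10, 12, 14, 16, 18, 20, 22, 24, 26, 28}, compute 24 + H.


24 + H = {24 + h (mod 30) : h ∈ H}
24+0=24, 24+2=26, 24+4=28, 24+6=0, 24+8=2, 24+10=4, 24+12=6, 24+14=8, 24+16=10, 24+18=12, 24+20=14, 24+22=16, 24+24=18, 24+26=20, 24+28=22
24 + H = {0, 2, 4, 6, 8, 10, 12, 14, 16, 18, 20, 22, 24, 26, 28} = 0 + H

24 + H = {0, 2, 4, 6, 8, 10, 12, 14, 16, 18, 20, 22, 24, 26, 28}


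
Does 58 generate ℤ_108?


g generates ℤ_n iff gcd(g, n) = 1
gcd(58, 108) = 2
Since gcd = 2 ≠ 1, ⟨58⟩ has order 54 < 108, so 58 is not a generator.

No, 58 does not generate ℤ_108


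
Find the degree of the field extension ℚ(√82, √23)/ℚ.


[ℚ(√82,√23):ℚ] = [ℚ(√82,√23):ℚ(√82)]·[ℚ(√82):ℚ] = 2·2 = 4

[ℚ(√82, √23)/ℚ] = 4


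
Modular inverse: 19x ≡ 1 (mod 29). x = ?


Use the extended Euclidean algorithm to write 1 = 19·s + 29·t; then s mod 29 is the inverse.
Euclidean algorithm:
  19 = 0·29 + 19
  29 = 1·19 + 10
  19 = 1·10 + 9
  10 = 1·9 + 1
  9 = 9·1 + 0
gcd(19,29) = 1
Back-substitution gives: 19·(-3) + 29·(2) = 1
So 19⁻¹ ≡ -3 ≡ 26 (mod 29)
Check: 19 × 26 = 494 ≡ 1 (mod 29) ✓

19⁻¹ ≡ 26 (mod 29)


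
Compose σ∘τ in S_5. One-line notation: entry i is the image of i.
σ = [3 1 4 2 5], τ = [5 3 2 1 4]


σ∘τ: apply τ first, then σ
1 →τ 5 →σ 5
2 →τ 3 →σ 4
3 →τ 2 →σ 1
4 →τ 1 →σ 3
5 →τ 4 →σ 2

σ∘τ = [5 4 1 3 2]


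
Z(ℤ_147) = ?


Z(G) = {g ∈ G | gx = xg for all x ∈ G}
ℤ_147 is abelian, so Z(G) = G

Z(ℤ_147) = ℤ_147


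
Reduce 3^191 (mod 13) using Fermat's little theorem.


Fermat's little theorem: if p is prime and gcd(a,p)=1, then a^(p-1) ≡ 1 (mod p)
p = 13 is prime, gcd(3,13) = 1
Reduce exponent: 191 mod 12 = 11
So 3^191 ≡ 3^11 (mod 13)
3^11 mod 13 = 9

3^191 ≡ 9 (mod 13)


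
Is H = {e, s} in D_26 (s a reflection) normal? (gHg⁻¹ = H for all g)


H = {e, s} in D_26 (s a reflection)
r·s·r⁻¹ = sr⁻² ≠ s for n ≥ 3, so {e, s} is not closed under conjugation

No, not a normal subgroup


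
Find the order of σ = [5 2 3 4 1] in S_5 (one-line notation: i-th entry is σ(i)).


Cycle decomposition: (1 5)
Cycle lengths: 2
Order = lcm(2) = 2

ord(σ) = 2


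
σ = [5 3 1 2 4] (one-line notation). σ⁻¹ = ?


To find σ⁻¹, swap domain and range:
σ(1) = 5 → σ⁻¹(5) = 1
σ(2) = 3 → σ⁻¹(3) = 2
σ(3) = 1 → σ⁻¹(1) = 3
σ(4) = 2 → σ⁻¹(2) = 4
σ(5) = 4 → σ⁻¹(4) = 5

σ⁻¹ = [3 4 2 5 1]


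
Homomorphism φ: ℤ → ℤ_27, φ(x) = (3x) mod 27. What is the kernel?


Kernel = preimage of identity
ker(φ) = {x ∈ ℤ : 3x ≡ 0 (mod 27)}. gcd(3,27) = 3, so 3x ≡ 0 (mod 27) ⟺ x ≡ 0 (mod 27/3 = 9). Hence ker(φ) = 9ℤ

ker(φ) = 9ℤ


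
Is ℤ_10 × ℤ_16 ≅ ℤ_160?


Comparing ℤ_10 × ℤ_16 and ℤ_160:
gcd(10,16) = 2 ≠ 1. Max element order in ℤ_10×ℤ_16 is lcm(10,16) = 80 < 160, so it has no element of order 160

No, ℤ_10 × ℤ_16 ≇ ℤ_160


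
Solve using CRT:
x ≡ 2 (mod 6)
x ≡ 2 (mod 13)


m₁ = 6, m₂ = 13, gcd = 1, so CRT applies. M = m₁·m₂ = 78
Let M₁ = M/m₁ = 13, M₂ = M/m₂ = 6
Find y₁ ≡ M₁⁻¹ (mod m₁): 13⁻¹ ≡ 1 (mod 6)
Find y₂ ≡ M₂⁻¹ (mod m₂): 6⁻¹ ≡ 11 (mod 13)
x = a₁·M₁·y₁ + a₂·M₂·y₂ = 2·13·1 + 2·6·11 = 158
Reduce mod 78: x ≡ 2
Check: 2 mod 6 = 2 ✓, 2 mod 13 = 2 ✓

x ≡ 2 (mod 78)


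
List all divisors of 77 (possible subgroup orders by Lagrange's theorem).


Lagrange's theorem: |H| divides |G|
|G| = 77
Divisors of 77: 1, 7, 11, 77

Possible subgroup orders: {1, 7, 11, 77}


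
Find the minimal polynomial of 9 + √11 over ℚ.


Let α = 9 + √11. Then α - 9 = √11, so (α - 9)² = 11, giving α² - 18α + 70 = 0. Degree 2 and α ∉ ℚ, so this is the minimal polynomial.

Minimal polynomial: x² - 18x + 70


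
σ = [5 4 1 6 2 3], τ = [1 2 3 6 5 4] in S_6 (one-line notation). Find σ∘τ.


σ∘τ: apply τ first, then σ
1 →τ 1 →σ 5
2 →τ 2 →σ 4
3 →τ 3 →σ 1
4 →τ 6 →σ 3
5 →τ 5 →σ 2
6 →τ 4 →σ 6

σ∘τ = [5 4 1 3 2 6]


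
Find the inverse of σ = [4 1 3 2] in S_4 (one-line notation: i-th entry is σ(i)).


To find σ⁻¹, swap domain and range:
σ(1) = 4 → σ⁻¹(4) = 1
σ(2) = 1 → σ⁻¹(1) = 2
σ(3) = 3 → σ⁻¹(3) = 3
σ(4) = 2 → σ⁻¹(2) = 4

σ⁻¹ = [2 4 3 1]


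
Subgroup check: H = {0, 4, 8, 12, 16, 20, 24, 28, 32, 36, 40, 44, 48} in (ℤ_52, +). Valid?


Subgroup test for H = {0, 4, 8, 12, 16, 20, 24, 28, 32, 36, 40, 44, 48} in (ℤ_52, +):
(1) 0 ∈ H? Yes
(2) Closure: for all a,b ∈ H, (a+b) mod 52 ∈ H? Yes
(3) Inverses: for all a ∈ H, -a mod 52 ∈ H? Yes

Yes, H is a subgroup of ℤ_52


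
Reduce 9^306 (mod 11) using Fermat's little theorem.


Fermat's little theorem: if p is prime and gcd(a,p)=1, then a^(p-1) ≡ 1 (mod p)
p = 11 is prime, gcd(9,11) = 1
Reduce exponent: 306 mod 10 = 6
So 9^306 ≡ 9^6 (mod 11)
9^6 mod 11 = 9

9^306 ≡ 9 (mod 11)


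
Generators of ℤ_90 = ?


g generates ℤ_n iff gcd(g,n) = 1
Prime factors of 90: 2, 3, 5
Generators are g ∈ {1,...,89} not divisible by any of these primes.
Generators: {1, 7, 11, 13, 17, 19, 23, 29, 31, 37, 41, 43, 47, 49, 53, 59, 61, 67, 71, 73, 77, 79, 83, 89}
Number of generators = φ(90) = 24

Generators of ℤ_90 = {1, 7, 11, 13, 17, 19, 23, 29, 31, 37, 41, 43, 47, 49, 53, 59, 61, 67, 71, 73, 77, 79, 83, 89}


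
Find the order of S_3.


|S_n| = n! (number of permutations of n symbols)
|S_3| = 3! = 6

|S_3| = 6


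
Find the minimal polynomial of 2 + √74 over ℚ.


Let α = 2 + √74. Then α - 2 = √74, so (α - 2)² = 74, giving α² - 4α - 70 = 0. Degree 2 and α ∉ ℚ, so this is the minimal polynomial.

Minimal polynomial: x² - 4x - 70


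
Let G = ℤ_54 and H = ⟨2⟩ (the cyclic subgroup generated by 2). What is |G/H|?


|⟨2⟩| = n / gcd(2, 54) = 54 / 2 = 27
H is normal (ℤ_54 is abelian).
|G/H| = |G| / |H| = 54 / 27 = 2

|G/H| = 2


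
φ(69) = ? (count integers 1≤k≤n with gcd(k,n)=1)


Factor n: 69 = 3 × 23
φ(n) = n · ∏(1 - 1/p) over distinct primes p | n
φ(69) = 69 · (1 - 1/3) · (1 - 1/23) = 44

φ(69) = 44


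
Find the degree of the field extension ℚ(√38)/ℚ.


√38 has minimal polynomial x² - 38 (irreducible over ℚ since 38 is squarefree)

[ℚ(√38)/ℚ] = 2


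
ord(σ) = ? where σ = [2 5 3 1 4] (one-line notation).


Cycle decomposition: (1 2 5 4)
Cycle lengths: 4
Order = lcm(4) = 4

ord(σ) = 4


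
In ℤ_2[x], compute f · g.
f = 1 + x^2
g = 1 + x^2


Expand and collect like terms; reduce coefficients mod 2:
x^0: 1·1 = 1 ≡ 1 (mod 2)
x^1: 1·0 + 0·1 = 0 ≡ 0 (mod 2)
x^2: 1·1 + 0·0 + 1·1 = 2 ≡ 0 (mod 2)
x^3: 0·1 + 1·0 = 0 ≡ 0 (mod 2)
x^4: 1·1 = 1 ≡ 1 (mod 2)
Result: 1 + x^4

f · g = 1 + x^4


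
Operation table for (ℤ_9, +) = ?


Elements: {0, 1, 2, 3, 4, 5, 6, 7, 8}
Operation: addition mod 9
Entry (a, b) = (a + b) mod 9

Cayley table:
  | 0 | 1 | 2 | 3 | 4 | 5 | 6 | 7 | 8
0 | 0 | 1 | 2 | 3 | 4 | 5 | 6 | 7 | 8
1 | 1 | 2 | 3 | 4 | 5 | 6 | 7 | 8 | 0
2 | 2 | 3 | 4 | 5 | 6 | 7 | 8 | 0 | 1
3 | 3 | 4 | 5 | 6 | 7 | 8 | 0 | 1 | 2
4 | 4 | 5 | 6 | 7 | 8 | 0 | 1 | 2 | 3
5 | 5 | 6 | 7 | 8 | 0 | 1 | 2 | 3 | 4
6 | 6 | 7 | 8 | 0 | 1 | 2 | 3 | 4 | 5
7 | 7 | 8 | 0 | 1 | 2 | 3 | 4 | 5 | 6
8 | 8 | 0 | 1 | 2 | 3 | 4 | 5 | 6 | 7


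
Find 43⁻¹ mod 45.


Use the extended Euclidean algorithm to write 1 = 43·s + 45·t; then s mod 45 is the inverse.
Euclidean algorithm:
  43 = 0·45 + 43
  45 = 1·43 + 2
  43 = 21·2 + 1
  2 = 2·1 + 0
gcd(43,45) = 1
Back-substitution gives: 43·(22) + 45·(-21) = 1
So 43⁻¹ ≡ 22 ≡ 22 (mod 45)
Check: 43 × 22 = 946 ≡ 1 (mod 45) ✓

43⁻¹ ≡ 22 (mod 45)


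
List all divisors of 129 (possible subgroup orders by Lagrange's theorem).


Lagrange's theorem: |H| divides |G|
|G| = 129
Divisors of 129: 1, 3, 43, 129

Possible subgroup orders: {1, 3, 43, 129}


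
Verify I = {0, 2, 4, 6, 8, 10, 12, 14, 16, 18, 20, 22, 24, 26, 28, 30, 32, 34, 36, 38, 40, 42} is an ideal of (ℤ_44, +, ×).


Check ideal conditions for I = {0, 2, 4, 6, 8, 10, 12, 14, 16, 18, 20, 22, 24, 26, 28, 30, 32, 34, 36, 38, 40, 42} in ℤ_44:
(1) I is an additive subgroup? Yes
(2) For r ∈ ℤ_44 and a ∈ I: r·a ∈ I? Yes

Yes, I is an ideal of ℤ_44


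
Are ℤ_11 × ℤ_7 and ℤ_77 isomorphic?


Comparing ℤ_11 × ℤ_7 and ℤ_77:
gcd(11,7) = 1, so ℤ_11 × ℤ_7 ≅ ℤ_77 (CRT)

Yes, ℤ_11 × ℤ_7 ≅ ℤ_77


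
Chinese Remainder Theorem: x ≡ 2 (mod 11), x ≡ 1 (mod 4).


m₁ = 11, m₂ = 4, gcd = 1, so CRT applies. M = m₁·m₂ = 44
Let M₁ = M/m₁ = 4, M₂ = M/m₂ = 11
Find y₁ ≡ M₁⁻¹ (mod m₁): 4⁻¹ ≡ 3 (mod 11)
Find y₂ ≡ M₂⁻¹ (mod m₂): 11⁻¹ ≡ 3 (mod 4)
x = a₁·M₁·y₁ + a₂·M₂·y₂ = 2·4·3 + 1·11·3 = 57
Reduce mod 44: x ≡ 13
Check: 13 mod 11 = 2 ✓, 13 mod 4 = 1 ✓

x ≡ 13 (mod 44)


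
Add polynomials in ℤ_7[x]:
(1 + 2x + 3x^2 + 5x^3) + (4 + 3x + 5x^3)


Add coefficients mod 7:
x^0: 1 + 4 = 5 (mod 7)
x^1: 2 + 3 = 5 (mod 7)
x^2: 3 + 0 = 3 (mod 7)
x^3: 5 + 5 = 3 (mod 7)
Result: 5 + 5x + 3x^2 + 3x^3

f + g = 5 + 5x + 3x^2 + 3x^3


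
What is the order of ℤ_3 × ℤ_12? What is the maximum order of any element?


|ℤ_3 × ℤ_12| = 3 × 12 = 36
Max element order = lcm(3,12) = 12
Cyclic? No (gcd=3)

|ℤ_3×ℤ_12| = 36, max element order = 12


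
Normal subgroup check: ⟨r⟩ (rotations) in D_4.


H = ⟨r⟩ (rotations) in D_4
The rotation subgroup ⟨r⟩ has index 2 in D_4, so it is normal

Yes, normal subgroup


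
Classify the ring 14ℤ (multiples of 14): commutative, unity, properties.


14ℤ is a commutative ring under +,× but has no multiplicative identity (1 ∉ 14ℤ); it has no zero divisors, but without unity it is not an integral domain
Commutative: Yes
Integral domain: No
Has unity: No

14ℤ (multiples of 14): Commutative=Yes, Unity=No


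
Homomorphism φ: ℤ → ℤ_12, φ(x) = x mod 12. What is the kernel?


Kernel = preimage of identity
ker(φ) = {x ∈ ℤ : x ≡ 0 (mod 12)} = 12ℤ = {0, ±12, ±24, ...}

ker(φ) = 12ℤ


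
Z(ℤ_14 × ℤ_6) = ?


Z(G) = {g ∈ G | gx = xg for all x ∈ G}
Direct product of abelian groups is abelian, so Z(G) = G

Z(ℤ_14 × ℤ_6) = ℤ_14 × ℤ_6


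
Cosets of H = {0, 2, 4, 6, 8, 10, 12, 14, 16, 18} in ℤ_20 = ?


H = {0, 2, 4, 6, 8, 10, 12, 14, 16, 18}, |H| = 10
Number of cosets = |G|/|H| = 20/10 = 2
0 + H = {0, 2, 4, 6, 8, 10, 12, 14, 16, 18}
1 + H = {1, 3, 5, 7, 9, 11, 13, 15, 17, 19}

Cosets: 0+H={0,2,4,6,8,10,12,14,16,18}; 1+H={1,3,5,7,9,11,13,15,17,19}


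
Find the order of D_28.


|D_n| = 2n (n rotations and n reflections)
|D_28| = 2×28 = 56

|D_28| = 56


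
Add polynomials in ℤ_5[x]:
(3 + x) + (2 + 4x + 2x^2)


Add coefficients mod 5:
x^0: 3 + 2 = 0 (mod 5)
x^1: 1 + 4 = 0 (mod 5)
x^2: 0 + 2 = 2 (mod 5)
Result: 2x^2

f + g = 2x^2


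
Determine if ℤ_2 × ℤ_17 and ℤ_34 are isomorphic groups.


Comparing ℤ_2 × ℤ_17 and ℤ_34:
gcd(2,17) = 1, so ℤ_2 × ℤ_17 ≅ ℤ_34 (CRT)

Yes, ℤ_2 × ℤ_17 ≅ ℤ_34


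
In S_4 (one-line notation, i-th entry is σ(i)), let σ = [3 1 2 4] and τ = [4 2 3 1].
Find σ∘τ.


σ∘τ: apply τ first, then σ
1 →τ 4 →σ 4
2 →τ 2 →σ 1
3 →τ 3 →σ 2
4 →τ 1 →σ 3

σ∘τ = [4 1 2 3]


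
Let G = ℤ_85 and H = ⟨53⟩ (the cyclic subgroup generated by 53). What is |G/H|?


|⟨53⟩| = n / gcd(53, 85) = 85 / 1 = 85
H is normal (ℤ_85 is abelian).
|G/H| = |G| / |H| = 85 / 85 = 1

|G/H| = 1


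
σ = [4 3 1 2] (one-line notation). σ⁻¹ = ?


To find σ⁻¹, swap domain and range:
σ(1) = 4 → σ⁻¹(4) = 1
σ(2) = 3 → σ⁻¹(3) = 2
σ(3) = 1 → σ⁻¹(1) = 3
σ(4) = 2 → σ⁻¹(2) = 4

σ⁻¹ = [3 4 2 1]


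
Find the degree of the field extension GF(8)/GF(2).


GF(8) = GF(2^3), so the extension degree is 3

[GF(8)/GF(2)] = 3


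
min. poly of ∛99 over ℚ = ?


∛99 satisfies x³ - 99 = 0, irreducible over ℚ (no rational root; 99 is not a perfect cube)

Minimal polynomial: x³ - 99


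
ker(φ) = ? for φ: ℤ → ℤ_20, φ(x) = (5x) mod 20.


Kernel = preimage of identity
ker(φ) = {x ∈ ℤ : 5x ≡ 0 (mod 20)}. gcd(5,20) = 5, so 5x ≡ 0 (mod 20) ⟺ x ≡ 0 (mod 20/5 = 4). Hence ker(φ) = 4ℤ

ker(φ) = 4ℤ


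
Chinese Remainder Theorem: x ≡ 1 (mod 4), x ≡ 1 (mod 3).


m₁ = 4, m₂ = 3, gcd = 1, so CRT applies. M = m₁·m₂ = 12
Let M₁ = M/m₁ = 3, M₂ = M/m₂ = 4
Find y₁ ≡ M₁⁻¹ (mod m₁): 3⁻¹ ≡ 3 (mod 4)
Find y₂ ≡ M₂⁻¹ (mod m₂): 4⁻¹ ≡ 1 (mod 3)
x = a₁·M₁·y₁ + a₂·M₂·y₂ = 1·3·3 + 1·4·1 = 13
Reduce mod 12: x ≡ 1
Check: 1 mod 4 = 1 ✓, 1 mod 3 = 1 ✓

x ≡ 1 (mod 12)


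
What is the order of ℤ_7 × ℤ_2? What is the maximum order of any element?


|ℤ_7 × ℤ_2| = 7 × 2 = 14
Max element order = lcm(7,2) = 14
Cyclic? Yes (gcd=1)

|ℤ_7×ℤ_2| = 14, max element order = 14


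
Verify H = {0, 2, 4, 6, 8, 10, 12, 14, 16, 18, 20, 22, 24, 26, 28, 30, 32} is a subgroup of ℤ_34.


Subgroup test for H = {0, 2, 4, 6, 8, 10, 12, 14, 16, 18, 20, 22, 24, 26, 28, 30, 32} in (ℤ_34, +):
(1) 0 ∈ H? Yes
(2) Closure: for all a,b ∈ H, (a+b) mod 34 ∈ H? Yes
(3) Inverses: for all a ∈ H, -a mod 34 ∈ H? Yes

Yes, H is a subgroup of ℤ_34


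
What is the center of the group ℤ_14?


Z(G) = {g ∈ G | gx = xg for all x ∈ G}
ℤ_14 is abelian, so Z(G) = G

Z(ℤ_14) = ℤ_14


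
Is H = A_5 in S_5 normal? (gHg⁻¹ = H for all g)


H = A_5 in S_5
A_5 has index 2 in S_5, and every subgroup of index 2 is normal

Yes, normal subgroup


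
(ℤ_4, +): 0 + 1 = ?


Operation: addition mod 4
0 + 1 = (a + b) mod 4 with a = 0, b = 1

0 + 1 = 1


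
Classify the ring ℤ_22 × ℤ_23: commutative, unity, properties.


Direct product ring; commutative with unity (1,1); but (1,0)·(0,1) = (0,0) gives zero divisors, so not an integral domain
Commutative: Yes
Integral domain: No
Has unity: Yes

ℤ_22 × ℤ_23: Commutative=Yes, Unity=Yes


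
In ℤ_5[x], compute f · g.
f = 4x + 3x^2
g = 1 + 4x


Expand and collect like terms; reduce coefficients mod 5:
x^0: 0·1 = 0 ≡ 0 (mod 5)
x^1: 0·4 + 4·1 = 4 ≡ 4 (mod 5)
x^2: 4·4 + 3·1 = 19 ≡ 4 (mod 5)
x^3: 3·4 = 12 ≡ 2 (mod 5)
Result: 4x + 4x^2 + 2x^3

f · g = 4x + 4x^2 + 2x^3


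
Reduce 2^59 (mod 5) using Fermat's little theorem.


Fermat's little theorem: if p is prime and gcd(a,p)=1, then a^(p-1) ≡ 1 (mod p)
p = 5 is prime, gcd(2,5) = 1
Reduce exponent: 59 mod 4 = 3
So 2^59 ≡ 2^3 (mod 5)
2^3 mod 5 = 3

2^59 ≡ 3 (mod 5)


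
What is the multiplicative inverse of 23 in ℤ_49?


Use the extended Euclidean algorithm to write 1 = 23·s + 49·t; then s mod 49 is the inverse.
Euclidean algorithm:
  23 = 0·49 + 23
  49 = 2·23 + 3
  23 = 7·3 + 2
  3 = 1·2 + 1
  2 = 2·1 + 0
gcd(23,49) = 1
Back-substitution gives: 23·(-17) + 49·(8) = 1
So 23⁻¹ ≡ -17 ≡ 32 (mod 49)
Check: 23 × 32 = 736 ≡ 1 (mod 49) ✓

23⁻¹ ≡ 32 (mod 49)


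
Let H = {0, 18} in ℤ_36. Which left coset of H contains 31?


31 + H = {31 + h (mod 36) : h ∈ H}
31+0=31, 31+18=13
31 + H = {13, 31} = 13 + H

31 + H = {13, 31}


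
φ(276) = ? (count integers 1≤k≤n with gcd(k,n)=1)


Factor n: 276 = 2^2 × 3 × 23
φ(n) = n · ∏(1 - 1/p) over distinct primes p | n
φ(276) = 276 · (1 - 1/2) · (1 - 1/3) · (1 - 1/23) = 88

φ(276) = 88


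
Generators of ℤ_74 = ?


g generates ℤ_n iff gcd(g,n) = 1
Prime factors of 74: 2, 37
Generators are g ∈ {1,...,73} not divisible by any of these primes.
Generators: {1, 3, 5, 7, 9, 11, 13, 15, 17, 19, 21, 23, 25, 27, 29, 31, 33, 35, 39, 41, 43, 45, 47, 49, 51, 53, 55, 57, 59, 61, 63, 65, 67, 69, 71, 73}
Number of generators = φ(74) = 36

Generators of ℤ_74 = {1, 3, 5, 7, 9, 11, 13, 15, 17, 19, 21, 23, 25, 27, 29, 31, 33, 35, 39, 41, 43, 45, 47, 49, 51, 53, 55, 57, 59, 61, 63, 65, 67, 69, 71, 73}


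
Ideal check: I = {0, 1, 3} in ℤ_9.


Check ideal conditions for I = {0, 1, 3} in ℤ_9:
(1) I is an additive subgroup? No
(2) For r ∈ ℤ_9 and a ∈ I: r·a ∈ I? No  [counterexample: r=2, a=1, r·a mod 9 = 2 ∉ I]

No, I is not an ideal of ℤ_9


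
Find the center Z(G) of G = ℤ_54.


Z(G) = {g ∈ G | gx = xg for all x ∈ G}
ℤ_54 is abelian, so Z(G) = G

Z(ℤ_54) = ℤ_54


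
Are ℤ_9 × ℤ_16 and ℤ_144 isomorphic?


Comparing ℤ_9 × ℤ_16 and ℤ_144:
gcd(9,16) = 1, so ℤ_9 × ℤ_16 ≅ ℤ_144 (CRT)

Yes, ℤ_9 × ℤ_16 ≅ ℤ_144


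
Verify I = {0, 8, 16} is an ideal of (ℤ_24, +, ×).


Check ideal conditions for I = {0, 8, 16} in ℤ_24:
(1) I is an additive subgroup? Yes
(2) For r ∈ ℤ_24 and a ∈ I: r·a ∈ I? Yes

Yes, I is an ideal of ℤ_24


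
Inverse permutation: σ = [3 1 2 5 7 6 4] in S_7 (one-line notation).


To find σ⁻¹, swap domain and range:
σ(1) = 3 → σ⁻¹(3) = 1
σ(2) = 1 → σ⁻¹(1) = 2
σ(3) = 2 → σ⁻¹(2) = 3
σ(4) = 5 → σ⁻¹(5) = 4
σ(5) = 7 → σ⁻¹(7) = 5
σ(6) = 6 → σ⁻¹(6) = 6
σ(7) = 4 → σ⁻¹(4) = 7

σ⁻¹ = [2 3 1 7 4 6 5]


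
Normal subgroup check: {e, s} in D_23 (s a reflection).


H = {e, s} in D_23 (s a reflection)
r·s·r⁻¹ = sr⁻² ≠ s for n ≥ 3, so {e, s} is not closed under conjugation

No, not a normal subgroup


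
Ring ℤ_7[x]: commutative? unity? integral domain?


ℤ_7 is a field (n prime), so ℤ_7[x] is a commutative integral domain with unity
Commutative: Yes
Integral domain: Yes
Has unity: Yes

ℤ_7[x]: Commutative=Yes, Unity=Yes


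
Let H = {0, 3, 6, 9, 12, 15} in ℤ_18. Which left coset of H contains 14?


14 + H = {14 + h (mod 18) : h ∈ H}
14+0=14, 14+3=17, 14+6=2, 14+9=5, 14+12=8, 14+15=11
14 + H = {2, 5, 8, 11, 14, 17} = 2 + H

14 + H = {2, 5, 8, 11, 14, 17}


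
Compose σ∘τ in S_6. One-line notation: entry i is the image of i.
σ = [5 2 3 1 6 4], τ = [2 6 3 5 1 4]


σ∘τ: apply τ first, then σ
1 →τ 2 →σ 2
2 →τ 6 →σ 4
3 →τ 3 →σ 3
4 →τ 5 →σ 6
5 →τ 1 →σ 5
6 →τ 4 →σ 1

σ∘τ = [2 4 3 6 5 1]


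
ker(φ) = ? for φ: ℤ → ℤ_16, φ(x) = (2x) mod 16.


Kernel = preimage of identity
ker(φ) = {x ∈ ℤ : 2x ≡ 0 (mod 16)}. gcd(2,16) = 2, so 2x ≡ 0 (mod 16) ⟺ x ≡ 0 (mod 16/2 = 8). Hence ker(φ) = 8ℤ

ker(φ) = 8ℤ


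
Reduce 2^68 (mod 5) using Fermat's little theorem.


Fermat's little theorem: if p is prime and gcd(a,p)=1, then a^(p-1) ≡ 1 (mod p)
p = 5 is prime, gcd(2,5) = 1
Reduce exponent: 68 mod 4 = 0
So 2^68 ≡ 2^0 (mod 5)
2^0 = 1

2^68 ≡ 1 (mod 5)


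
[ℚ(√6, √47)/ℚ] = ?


[ℚ(√6,√47):ℚ] = [ℚ(√6,√47):ℚ(√6)]·[ℚ(√6):ℚ] = 2·2 = 4

[ℚ(√6, √47)/ℚ] = 4


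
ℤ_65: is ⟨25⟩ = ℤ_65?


g generates ℤ_n iff gcd(g, n) = 1
gcd(25, 65) = 5
Since gcd = 5 ≠ 1, ⟨25⟩ has order 13 < 65, so 25 is not a generator.

No, 25 does not generate ℤ_65


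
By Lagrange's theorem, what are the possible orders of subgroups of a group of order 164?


Lagrange's theorem: |H| divides |G|
|G| = 164
Divisors of 164: 1, 2, 4, 41, 82, 164

Possible subgroup orders: {1, 2, 4, 41, 82, 164}


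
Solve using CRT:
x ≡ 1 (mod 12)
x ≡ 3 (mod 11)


m₁ = 12, m₂ = 11, gcd = 1, so CRT applies. M = m₁·m₂ = 132
Let M₁ = M/m₁ = 11, M₂ = M/m₂ = 12
Find y₁ ≡ M₁⁻¹ (mod m₁): 11⁻¹ ≡ 11 (mod 12)
Find y₂ ≡ M₂⁻¹ (mod m₂): 12⁻¹ ≡ 1 (mod 11)
x = a₁·M₁·y₁ + a₂·M₂·y₂ = 1·11·11 + 3·12·1 = 157
Reduce mod 132: x ≡ 25
Check: 25 mod 12 = 1 ✓, 25 mod 11 = 3 ✓

x ≡ 25 (mod 132)


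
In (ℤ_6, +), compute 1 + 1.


Operation: addition mod 6
1 + 1 = (a + b) mod 6 with a = 1, b = 1

1 + 1 = 2


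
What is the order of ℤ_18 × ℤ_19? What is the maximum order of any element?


|ℤ_18 × ℤ_19| = 18 × 19 = 342
Max element order = lcm(18,19) = 342
Cyclic? Yes (gcd=1)

|ℤ_18×ℤ_19| = 342, max element order = 342


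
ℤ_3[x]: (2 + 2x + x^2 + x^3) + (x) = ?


Add coefficients mod 3:
x^0: 2 + 0 = 2 (mod 3)
x^1: 2 + 1 = 0 (mod 3)
x^2: 1 + 0 = 1 (mod 3)
x^3: 1 + 0 = 1 (mod 3)
Result: 2 + x^2 + x^3

f + g = 2 + x^2 + x^3


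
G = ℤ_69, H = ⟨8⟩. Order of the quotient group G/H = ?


|⟨8⟩| = n / gcd(8, 69) = 69 / 1 = 69
H is normal (ℤ_69 is abelian).
|G/H| = |G| / |H| = 69 / 69 = 1

|G/H| = 1


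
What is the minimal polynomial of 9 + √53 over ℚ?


Let α = 9 + √53. Then α - 9 = √53, so (α - 9)² = 53, giving α² - 18α + 28 = 0. Degree 2 and α ∉ ℚ, so this is the minimal polynomial.

Minimal polynomial: x² - 18x + 28


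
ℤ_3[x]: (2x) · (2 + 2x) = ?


Expand and collect like terms; reduce coefficients mod 3:
x^0: 0·2 = 0 ≡ 0 (mod 3)
x^1: 0·2 + 2·2 = 4 ≡ 1 (mod 3)
x^2: 2·2 = 4 ≡ 1 (mod 3)
Result: x + x^2

f · g = x + x^2


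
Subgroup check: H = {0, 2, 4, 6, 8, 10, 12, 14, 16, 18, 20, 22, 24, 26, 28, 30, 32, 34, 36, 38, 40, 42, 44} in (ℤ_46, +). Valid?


Subgroup test for H = {0, 2, 4, 6, 8, 10, 12, 14, 16, 18, 20, 22, 24, 26, 28, 30, 32, 34, 36, 38, 40, 42, 44} in (ℤ_46, +):
(1) 0 ∈ H? Yes
(2) Closure: for all a,b ∈ H, (a+b) mod 46 ∈ H? Yes
(3) Inverses: for all a ∈ H, -a mod 46 ∈ H? Yes

Yes, H is a subgroup of ℤ_46


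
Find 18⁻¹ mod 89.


Use the extended Euclidean algorithm to write 1 = 18·s + 89·t; then s mod 89 is the inverse.
Euclidean algorithm:
  18 = 0·89 + 18
  89 = 4·18 + 17
  18 = 1·17 + 1
  17 = 17·1 + 0
gcd(18,89) = 1
Back-substitution gives: 18·(5) + 89·(-1) = 1
So 18⁻¹ ≡ 5 ≡ 5 (mod 89)
Check: 18 × 5 = 90 ≡ 1 (mod 89) ✓

18⁻¹ ≡ 5 (mod 89)


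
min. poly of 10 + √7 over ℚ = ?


Let α = 10 + √7. Then α - 10 = √7, so (α - 10)² = 7, giving α² - 20α + 93 = 0. Degree 2 and α ∉ ℚ, so this is the minimal polynomial.

Minimal polynomial: x² - 20x + 93


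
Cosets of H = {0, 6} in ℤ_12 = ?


H = {0, 6}, |H| = 2
Number of cosets = |G|/|H| = 12/2 = 6
0 + H = {0, 6}
1 + H = {1, 7}
2 + H = {2, 8}
3 + H = {3, 9}
4 + H = {4, 10}
5 + H = {5, 11}

Cosets: 0+H={0,6}; 1+H={1,7}; 2+H={2,8}; 3+H={3,9}; 4+H={4,10}; 5+H={5,11}


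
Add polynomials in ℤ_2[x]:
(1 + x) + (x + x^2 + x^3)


Add coefficients mod 2:
x^0: 1 + 0 = 1 (mod 2)
x^1: 1 + 1 = 0 (mod 2)
x^2: 0 + 1 = 1 (mod 2)
x^3: 0 + 1 = 1 (mod 2)
Result: 1 + x^2 + x^3

f + g = 1 + x^2 + x^3


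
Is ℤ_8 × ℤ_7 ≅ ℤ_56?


Comparing ℤ_8 × ℤ_7 and ℤ_56:
gcd(8,7) = 1, so ℤ_8 × ℤ_7 ≅ ℤ_56 (CRT)

Yes, ℤ_8 × ℤ_7 ≅ ℤ_56


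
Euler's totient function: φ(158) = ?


Factor n: 158 = 2 × 79
φ(n) = n · ∏(1 - 1/p) over distinct primes p | n
φ(158) = 158 · (1 - 1/2) · (1 - 1/79) = 78

φ(158) = 78


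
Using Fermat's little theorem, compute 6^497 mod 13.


Fermat's little theorem: if p is prime and gcd(a,p)=1, then a^(p-1) ≡ 1 (mod p)
p = 13 is prime, gcd(6,13) = 1
Reduce exponent: 497 mod 12 = 5
So 6^497 ≡ 6^5 (mod 13)
6^5 mod 13 = 2

6^497 ≡ 2 (mod 13)


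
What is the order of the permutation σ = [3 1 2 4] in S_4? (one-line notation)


Cycle decomposition: (1 3 2)
Cycle lengths: 3
Order = lcm(3) = 3

ord(σ) = 3


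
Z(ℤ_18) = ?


Z(G) = {g ∈ G | gx = xg for all x ∈ G}
ℤ_18 is abelian, so Z(G) = G

Z(ℤ_18) = ℤ_18


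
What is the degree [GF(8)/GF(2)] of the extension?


GF(8) = GF(2^3), so the extension degree is 3

[GF(8)/GF(2)] = 3


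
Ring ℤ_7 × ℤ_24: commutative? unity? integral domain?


Direct product ring; commutative with unity (1,1); but (1,0)·(0,1) = (0,0) gives zero divisors, so not an integral domain
Commutative: Yes
Integral domain: No
Has unity: Yes

ℤ_7 × ℤ_24: Commutative=Yes, Unity=Yes


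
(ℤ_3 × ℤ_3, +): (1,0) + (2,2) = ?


Operation: componentwise addition mod (3, 3)
(1,0) + (2,2) = ((a₁+b₁) mod 3, (a₂+b₂) mod 3) with a = (1,0), b = (2,2)

(1,0) + (2,2) = (0,2)


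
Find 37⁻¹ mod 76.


Use the extended Euclidean algorithm to write 1 = 37·s + 76·t; then s mod 76 is the inverse.
Euclidean algorithm:
  37 = 0·76 + 37
  76 = 2·37 + 2
  37 = 18·2 + 1
  2 = 2·1 + 0
gcd(37,76) = 1
Back-substitution gives: 37·(37) + 76·(-18) = 1
So 37⁻¹ ≡ 37 ≡ 37 (mod 76)
Check: 37 × 37 = 1369 ≡ 1 (mod 76) ✓

37⁻¹ ≡ 37 (mod 76)


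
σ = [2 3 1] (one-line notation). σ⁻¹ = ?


To find σ⁻¹, swap domain and range:
σ(1) = 2 → σ⁻¹(2) = 1
σ(2) = 3 → σ⁻¹(3) = 2
σ(3) = 1 → σ⁻¹(1) = 3

σ⁻¹ = [3 1 2]


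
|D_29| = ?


|D_n| = 2n (n rotations and n reflections)
|D_29| = 2×29 = 58

|D_29| = 58


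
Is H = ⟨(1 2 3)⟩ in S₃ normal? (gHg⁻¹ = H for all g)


H = ⟨(1 2 3)⟩ in S₃
⟨(1 2 3)⟩ has order 3 and index 2 in S₃; index-2 subgroups are normal

Yes, normal subgroup


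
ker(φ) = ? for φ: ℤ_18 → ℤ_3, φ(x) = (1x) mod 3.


Kernel = preimage of identity
ker(φ) = {x ∈ ℤ_18 : 1x ≡ 0 (mod 3)}. Since 3 | 18, φ is well-defined. The kernel is the cyclic subgroup ⟨3⟩ of ℤ_18 (order 6), i.e. {0, 3, 6, 9, 12, 15}

ker(φ) = {0, 3, 6, 9, 12, 15}


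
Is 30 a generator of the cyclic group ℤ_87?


g generates ℤ_n iff gcd(g, n) = 1
gcd(30, 87) = 3
Since gcd = 3 ≠ 1, ⟨30⟩ has order 29 < 87, so 30 is not a generator.

No, 30 does not generate ℤ_87


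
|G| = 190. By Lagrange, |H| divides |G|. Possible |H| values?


Lagrange's theorem: |H| divides |G|
|G| = 190
Divisors of 190: 1, 2, 5, 10, 19, 38, 95, 190

Possible subgroup orders: {1, 2, 5, 10, 19, 38, 95, 190}


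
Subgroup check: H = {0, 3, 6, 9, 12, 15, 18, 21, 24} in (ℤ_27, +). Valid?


Subgroup test for H = {0, 3, 6, 9, 12, 15, 18, 21, 24} in (ℤ_27, +):
(1) 0 ∈ H? Yes
(2) Closure: for all a,b ∈ H, (a+b) mod 27 ∈ H? Yes
(3) Inverses: for all a ∈ H, -a mod 27 ∈ H? Yes

Yes, H is a subgroup of ℤ_27


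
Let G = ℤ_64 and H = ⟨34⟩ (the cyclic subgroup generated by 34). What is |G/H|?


|⟨34⟩| = n / gcd(34, 64) = 64 / 2 = 32
H is normal (ℤ_64 is abelian).
|G/H| = |G| / |H| = 64 / 32 = 2

|G/H| = 2


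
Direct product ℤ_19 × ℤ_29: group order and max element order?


|ℤ_19 × ℤ_29| = 19 × 29 = 551
Max element order = lcm(19,29) = 551
Cyclic? Yes (gcd=1)

|ℤ_19×ℤ_29| = 551, max element order = 551


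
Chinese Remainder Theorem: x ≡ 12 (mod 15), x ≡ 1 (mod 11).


m₁ = 15, m₂ = 11, gcd = 1, so CRT applies. M = m₁·m₂ = 165
Let M₁ = M/m₁ = 11, M₂ = M/m₂ = 15
Find y₁ ≡ M₁⁻¹ (mod m₁): 11⁻¹ ≡ 11 (mod 15)
Find y₂ ≡ M₂⁻¹ (mod m₂): 15⁻¹ ≡ 3 (mod 11)
x = a₁·M₁·y₁ + a₂·M₂·y₂ = 12·11·11 + 1·15·3 = 1497
Reduce mod 165: x ≡ 12
Check: 12 mod 15 = 12 ✓, 12 mod 11 = 1 ✓

x ≡ 12 (mod 165)
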